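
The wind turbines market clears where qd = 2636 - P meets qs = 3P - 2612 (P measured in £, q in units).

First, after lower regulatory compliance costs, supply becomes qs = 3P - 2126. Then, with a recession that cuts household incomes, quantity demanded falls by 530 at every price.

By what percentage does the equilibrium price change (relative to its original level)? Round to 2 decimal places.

-19.36

Initially, 2636 - P = 3P - 2612, so 5248 = 4P and P = 1312, q = 1324.
The shock moves the curves to qd = 2106 - P and qs = 3P - 2126.
Equate the new curves: 2106 - P = 3P - 2126, giving 4232 = 4P, P = 1058, q = 1048.
%ΔP = (1058 − 1312) / 1312 × 100 = -19.36%.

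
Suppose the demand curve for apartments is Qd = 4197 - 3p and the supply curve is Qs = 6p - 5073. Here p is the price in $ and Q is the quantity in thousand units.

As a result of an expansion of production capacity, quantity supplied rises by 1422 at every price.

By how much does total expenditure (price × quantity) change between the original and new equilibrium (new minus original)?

+238422

Original equilibrium: 4197 - 3p = 6p - 5073 gives 9270 = 9p, so p = 1030 and Q = 1107.
The new curves are Qd = 4197 - 3p (demand) and Qs = 6p - 3651 (supply).
Clearing the new market: 4197 - 3p = 6p - 3651, so p = 872 and Q = 1581.
Expenditure moves from 1030×1107 = 1140210 to 872×1581 = 1378632; change = +238422.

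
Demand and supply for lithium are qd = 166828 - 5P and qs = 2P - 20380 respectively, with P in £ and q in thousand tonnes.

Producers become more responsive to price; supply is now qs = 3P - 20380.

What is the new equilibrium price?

23401

Before the shock: 166828 - 5P = 2P - 20380 ⇒ 187208 = 7P ⇒ P = 26744, q = 33108.
After the shift, demand is qd = 166828 - 5P and supply is qs = 3P - 20380.
Setting them equal: 166828 - 5P = 3P - 20380 → 187208 = 8P, so P = 23401 and q = 49823.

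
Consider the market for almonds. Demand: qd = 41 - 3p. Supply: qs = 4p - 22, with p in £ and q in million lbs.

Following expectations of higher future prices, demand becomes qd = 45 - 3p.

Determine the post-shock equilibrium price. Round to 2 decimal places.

Solve the original market: 41 - 3p = 4p - 22, hence p = 9 and q = 14.
With the change applied: demand qd = 45 - 3p, supply qs = 4p - 22.
Setting them equal: 45 - 3p = 4p - 22 → 67 = 7p, so p = 67/7 ≈ 9.5714 and q = 114/7 ≈ 16.2857.

9.57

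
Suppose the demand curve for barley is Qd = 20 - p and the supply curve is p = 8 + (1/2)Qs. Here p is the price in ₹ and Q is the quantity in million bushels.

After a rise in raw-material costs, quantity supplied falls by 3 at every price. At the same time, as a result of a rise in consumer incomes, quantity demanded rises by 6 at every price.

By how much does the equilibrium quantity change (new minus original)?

Original equilibrium: 20 - p = 2p - 16 gives 36 = 3p, so p = 12 and Q = 8.
With the change applied: demand Qd = 26 - p, supply Qs = 2p - 19.
New equilibrium: 26 - p = 2p - 19 ⇒ 45 = 3p ⇒ p = 15, Q = 11.
ΔQ = 11 − 8 = +3.

+3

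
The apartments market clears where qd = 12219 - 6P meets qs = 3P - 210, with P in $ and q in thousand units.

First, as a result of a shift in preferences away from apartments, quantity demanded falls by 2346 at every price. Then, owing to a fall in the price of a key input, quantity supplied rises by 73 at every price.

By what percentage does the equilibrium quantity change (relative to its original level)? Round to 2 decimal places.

Original equilibrium: 12219 - 6P = 3P - 210 gives 12429 = 9P, so P = 1381 and q = 3933.
The shock moves the curves to qd = 9873 - 6P and qs = 3P - 137.
Setting them equal: 9873 - 6P = 3P - 137 → 10010 = 9P, so P = 10010/9 ≈ 1112.2222 and q = 9599/3 ≈ 3199.6667.
%Δq = (3199.6667 − 3933) / 3933 × 100 = -18.65%.

-18.65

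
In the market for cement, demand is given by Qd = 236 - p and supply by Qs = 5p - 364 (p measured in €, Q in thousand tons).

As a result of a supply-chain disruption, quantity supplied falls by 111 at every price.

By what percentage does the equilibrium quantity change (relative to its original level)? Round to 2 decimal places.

Original equilibrium: 236 - p = 5p - 364 gives 600 = 6p, so p = 100 and Q = 136.
The shock moves the curves to Qd = 236 - p and Qs = 5p - 475.
New equilibrium: 236 - p = 5p - 475 ⇒ 711 = 6p ⇒ p = 118.5, Q = 117.5.
%ΔQ = (117.5 − 136) / 136 × 100 = -13.60%.

-13.60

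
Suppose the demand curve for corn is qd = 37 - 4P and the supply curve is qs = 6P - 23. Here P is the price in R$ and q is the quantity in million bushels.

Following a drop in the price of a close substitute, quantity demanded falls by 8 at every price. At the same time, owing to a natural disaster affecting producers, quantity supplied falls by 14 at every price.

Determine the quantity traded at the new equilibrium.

Initially, 37 - 4P = 6P - 23, so 60 = 10P and P = 6, q = 13.
After the shift, demand is qd = 29 - 4P and supply is qs = 6P - 37.
New equilibrium: 29 - 4P = 6P - 37 ⇒ 66 = 10P ⇒ P = 6.6, q = 2.6.

2.6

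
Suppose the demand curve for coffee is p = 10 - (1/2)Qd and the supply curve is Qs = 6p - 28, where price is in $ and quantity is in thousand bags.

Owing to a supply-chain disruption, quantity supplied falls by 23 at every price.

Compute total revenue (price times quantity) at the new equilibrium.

19.96875

Initially, 20 - 2p = 6p - 28, so 48 = 8p and p = 6, Q = 8.
With the change applied: demand Qd = 20 - 2p, supply Qs = 6p - 51.
Clearing the new market: 20 - 2p = 6p - 51, so p = 8.875 and Q = 2.25.
New expenditure = 8.875 × 2.25 = 19.96875.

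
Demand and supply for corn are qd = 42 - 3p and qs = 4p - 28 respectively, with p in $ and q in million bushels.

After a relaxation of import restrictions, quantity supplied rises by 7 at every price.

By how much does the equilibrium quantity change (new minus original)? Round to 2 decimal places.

+3.00

Before the shock: 42 - 3p = 4p - 28 ⇒ 70 = 7p ⇒ p = 10, q = 12.
With the change applied: demand qd = 42 - 3p, supply qs = 4p - 21.
Setting them equal: 42 - 3p = 4p - 21 → 63 = 7p, so p = 9 and q = 15.
Δq = 15 − 12 = +3.00.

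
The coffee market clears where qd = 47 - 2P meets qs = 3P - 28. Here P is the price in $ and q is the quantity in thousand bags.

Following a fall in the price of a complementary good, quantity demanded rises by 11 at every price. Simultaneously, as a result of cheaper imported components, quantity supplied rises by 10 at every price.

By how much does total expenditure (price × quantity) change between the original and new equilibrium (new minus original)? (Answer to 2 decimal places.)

+164.52

Original equilibrium: 47 - 2P = 3P - 28 gives 75 = 5P, so P = 15 and q = 17.
The new curves are qd = 58 - 2P (demand) and qs = 3P - 18 (supply).
New equilibrium: 58 - 2P = 3P - 18 ⇒ 76 = 5P ⇒ P = 15.2, q = 27.6.
Expenditure moves from 15×17 = 255 to 15.2×27.6 = 419.52; change = +164.52.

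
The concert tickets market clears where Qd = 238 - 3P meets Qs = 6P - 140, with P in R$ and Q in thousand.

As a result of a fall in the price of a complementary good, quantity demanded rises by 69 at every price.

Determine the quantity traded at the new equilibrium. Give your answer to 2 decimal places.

Initially, 238 - 3P = 6P - 140, so 378 = 9P and P = 42, Q = 112.
After the shift, demand is Qd = 307 - 3P and supply is Qs = 6P - 140.
Equate the new curves: 307 - 3P = 6P - 140, giving 447 = 9P, P = 149/3 ≈ 49.6667, Q = 158.

158.00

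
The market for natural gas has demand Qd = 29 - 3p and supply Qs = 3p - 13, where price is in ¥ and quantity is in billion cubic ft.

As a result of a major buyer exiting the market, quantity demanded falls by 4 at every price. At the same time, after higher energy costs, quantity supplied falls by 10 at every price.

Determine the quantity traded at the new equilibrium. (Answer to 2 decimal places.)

1.00

Before the shock: 29 - 3p = 3p - 13 ⇒ 42 = 6p ⇒ p = 7, Q = 8.
The new curves are Qd = 25 - 3p (demand) and Qs = 3p - 23 (supply).
Clearing the new market: 25 - 3p = 3p - 23, so p = 8 and Q = 1.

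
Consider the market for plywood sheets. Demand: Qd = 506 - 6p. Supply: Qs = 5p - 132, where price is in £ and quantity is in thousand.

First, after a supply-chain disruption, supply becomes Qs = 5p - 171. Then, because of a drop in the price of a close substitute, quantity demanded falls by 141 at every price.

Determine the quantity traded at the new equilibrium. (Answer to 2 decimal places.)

72.64

Original equilibrium: 506 - 6p = 5p - 132 gives 638 = 11p, so p = 58 and Q = 158.
With the change applied: demand Qd = 365 - 6p, supply Qs = 5p - 171.
Equate the new curves: 365 - 6p = 5p - 171, giving 536 = 11p, p = 536/11 ≈ 48.7273, Q = 799/11 ≈ 72.6364.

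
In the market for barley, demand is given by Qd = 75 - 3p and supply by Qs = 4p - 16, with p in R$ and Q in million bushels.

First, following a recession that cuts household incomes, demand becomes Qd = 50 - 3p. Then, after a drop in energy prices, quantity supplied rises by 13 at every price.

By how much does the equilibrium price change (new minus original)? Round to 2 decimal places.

-5.43

Solve the original market: 75 - 3p = 4p - 16, hence p = 13 and Q = 36.
The new curves are Qd = 50 - 3p (demand) and Qs = 4p - 3 (supply).
New equilibrium: 50 - 3p = 4p - 3 ⇒ 53 = 7p ⇒ p = 53/7 ≈ 7.5714, Q = 191/7 ≈ 27.2857.
Δp = 7.5714 − 13 = -5.43.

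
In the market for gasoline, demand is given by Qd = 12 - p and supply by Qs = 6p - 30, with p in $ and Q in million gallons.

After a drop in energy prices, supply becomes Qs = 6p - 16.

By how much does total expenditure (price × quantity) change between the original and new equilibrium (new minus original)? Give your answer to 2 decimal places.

Initially, 12 - p = 6p - 30, so 42 = 7p and p = 6, Q = 6.
The shock moves the curves to Qd = 12 - p and Qs = 6p - 16.
Clearing the new market: 12 - p = 6p - 16, so p = 4 and Q = 8.
Expenditure moves from 6×6 = 36 to 4×8 = 32; change = -4.00.

-4.00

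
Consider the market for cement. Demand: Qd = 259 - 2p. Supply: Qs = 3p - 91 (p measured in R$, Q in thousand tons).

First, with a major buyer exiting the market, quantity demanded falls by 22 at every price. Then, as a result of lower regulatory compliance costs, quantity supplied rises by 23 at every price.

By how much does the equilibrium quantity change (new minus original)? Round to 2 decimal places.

Before the shock: 259 - 2p = 3p - 91 ⇒ 350 = 5p ⇒ p = 70, Q = 119.
The shock moves the curves to Qd = 237 - 2p and Qs = 3p - 68.
Equate the new curves: 237 - 2p = 3p - 68, giving 305 = 5p, p = 61, Q = 115.
ΔQ = 115 − 119 = -4.00.

-4.00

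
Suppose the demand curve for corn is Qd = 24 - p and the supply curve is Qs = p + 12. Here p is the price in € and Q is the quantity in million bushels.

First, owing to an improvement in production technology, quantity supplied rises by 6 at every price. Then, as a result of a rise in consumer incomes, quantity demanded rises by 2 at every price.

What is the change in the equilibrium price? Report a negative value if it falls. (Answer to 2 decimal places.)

Original equilibrium: 24 - p = p + 12 gives 12 = 2p, so p = 6 and Q = 18.
The shock moves the curves to Qd = 26 - p and Qs = p + 18.
Setting them equal: 26 - p = p + 18 → 8 = 2p, so p = 4 and Q = 22.
Δp = 4 − 6 = -2.00.

-2.00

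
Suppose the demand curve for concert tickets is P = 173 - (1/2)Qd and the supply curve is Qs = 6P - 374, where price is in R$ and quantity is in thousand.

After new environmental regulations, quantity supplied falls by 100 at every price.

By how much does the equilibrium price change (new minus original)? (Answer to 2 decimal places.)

+12.50

Solve the original market: 346 - 2P = 6P - 374, hence P = 90 and Q = 166.
After the shift, demand is Qd = 346 - 2P and supply is Qs = 6P - 474.
Clearing the new market: 346 - 2P = 6P - 474, so P = 102.5 and Q = 141.
ΔP = 102.5 − 90 = +12.50.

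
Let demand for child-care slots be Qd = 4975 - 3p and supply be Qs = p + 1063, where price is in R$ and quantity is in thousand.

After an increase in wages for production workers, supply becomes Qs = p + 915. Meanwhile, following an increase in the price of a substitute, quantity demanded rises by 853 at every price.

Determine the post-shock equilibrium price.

1228.25

Before the shock: 4975 - 3p = p + 1063 ⇒ 3912 = 4p ⇒ p = 978, Q = 2041.
With the change applied: demand Qd = 5828 - 3p, supply Qs = p + 915.
Equate the new curves: 5828 - 3p = p + 915, giving 4913 = 4p, p = 1228.25, Q = 2143.25.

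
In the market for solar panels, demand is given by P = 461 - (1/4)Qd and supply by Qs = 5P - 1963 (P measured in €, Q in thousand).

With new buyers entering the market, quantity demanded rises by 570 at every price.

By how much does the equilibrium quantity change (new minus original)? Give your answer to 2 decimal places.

+316.67

Original equilibrium: 1844 - 4P = 5P - 1963 gives 3807 = 9P, so P = 423 and Q = 152.
The new curves are Qd = 2414 - 4P (demand) and Qs = 5P - 1963 (supply).
New equilibrium: 2414 - 4P = 5P - 1963 ⇒ 4377 = 9P ⇒ P = 1459/3 ≈ 486.3333, Q = 1406/3 ≈ 468.6667.
ΔQ = 468.6667 − 152 = +316.67.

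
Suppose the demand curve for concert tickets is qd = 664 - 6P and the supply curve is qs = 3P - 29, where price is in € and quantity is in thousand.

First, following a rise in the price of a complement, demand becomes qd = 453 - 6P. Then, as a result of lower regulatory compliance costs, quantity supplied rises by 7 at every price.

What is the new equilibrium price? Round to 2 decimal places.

Before the shock: 664 - 6P = 3P - 29 ⇒ 693 = 9P ⇒ P = 77, q = 202.
The shock moves the curves to qd = 453 - 6P and qs = 3P - 22.
New equilibrium: 453 - 6P = 3P - 22 ⇒ 475 = 9P ⇒ P = 475/9 ≈ 52.7778, q = 409/3 ≈ 136.3333.

52.78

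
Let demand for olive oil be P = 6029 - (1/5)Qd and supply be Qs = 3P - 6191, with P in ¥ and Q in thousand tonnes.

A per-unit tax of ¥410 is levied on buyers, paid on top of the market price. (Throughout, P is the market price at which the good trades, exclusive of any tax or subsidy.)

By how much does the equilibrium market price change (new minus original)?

-256.25

Solve the original market: 30145 - 5P = 3P - 6191, hence P = 4542 and Q = 7435.
Since buyers pay the price plus the tax, the effective demand curve becomes Qd = 28095 - 5P.
Setting them equal: 28095 - 5P = 3P - 6191 → 34286 = 8P, so P = 4285.75 and Q = 6666.25.
ΔP = 4285.75 − 4542 = -256.25.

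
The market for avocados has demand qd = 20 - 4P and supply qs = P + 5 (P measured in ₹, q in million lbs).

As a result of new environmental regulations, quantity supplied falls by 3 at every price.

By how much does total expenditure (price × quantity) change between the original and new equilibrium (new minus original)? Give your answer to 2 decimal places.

Solve the original market: 20 - 4P = P + 5, hence P = 3 and q = 8.
The shock moves the curves to qd = 20 - 4P and qs = P + 2.
New equilibrium: 20 - 4P = P + 2 ⇒ 18 = 5P ⇒ P = 3.6, q = 5.6.
Expenditure moves from 3×8 = 24 to 3.6×5.6 = 20.16; change = -3.84.

-3.84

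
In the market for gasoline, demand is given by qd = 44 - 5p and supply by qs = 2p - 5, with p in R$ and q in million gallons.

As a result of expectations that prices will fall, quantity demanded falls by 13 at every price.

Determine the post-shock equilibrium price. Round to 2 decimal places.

5.14

Original equilibrium: 44 - 5p = 2p - 5 gives 49 = 7p, so p = 7 and q = 9.
After the shift, demand is qd = 31 - 5p and supply is qs = 2p - 5.
New equilibrium: 31 - 5p = 2p - 5 ⇒ 36 = 7p ⇒ p = 36/7 ≈ 5.1429, q = 37/7 ≈ 5.2857.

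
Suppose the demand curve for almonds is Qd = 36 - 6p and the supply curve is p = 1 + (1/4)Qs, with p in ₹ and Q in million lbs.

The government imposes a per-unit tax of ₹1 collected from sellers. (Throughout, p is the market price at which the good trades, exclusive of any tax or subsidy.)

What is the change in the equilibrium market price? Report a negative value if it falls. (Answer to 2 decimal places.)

Original equilibrium: 36 - 6p = 4p - 4 gives 40 = 10p, so p = 4 and Q = 12.
Since sellers keep the price net of the tax, the effective supply curve becomes Qs = 4p - 8.
Setting them equal: 36 - 6p = 4p - 8 → 44 = 10p, so p = 4.4 and Q = 9.6.
Δp = 4.4 − 4 = +0.40.

+0.40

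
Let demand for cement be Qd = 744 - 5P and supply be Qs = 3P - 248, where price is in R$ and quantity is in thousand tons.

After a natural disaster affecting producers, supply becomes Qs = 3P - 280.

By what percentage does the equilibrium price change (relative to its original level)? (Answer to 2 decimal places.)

Original equilibrium: 744 - 5P = 3P - 248 gives 992 = 8P, so P = 124 and Q = 124.
With the change applied: demand Qd = 744 - 5P, supply Qs = 3P - 280.
Clearing the new market: 744 - 5P = 3P - 280, so P = 128 and Q = 104.
%ΔP = (128 − 124) / 124 × 100 = +3.23%.

+3.23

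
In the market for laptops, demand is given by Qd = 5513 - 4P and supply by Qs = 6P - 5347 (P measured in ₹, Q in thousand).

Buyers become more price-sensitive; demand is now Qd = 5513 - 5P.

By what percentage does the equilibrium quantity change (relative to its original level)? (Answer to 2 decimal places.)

Initially, 5513 - 4P = 6P - 5347, so 10860 = 10P and P = 1086, Q = 1169.
The new curves are Qd = 5513 - 5P (demand) and Qs = 6P - 5347 (supply).
Equate the new curves: 5513 - 5P = 6P - 5347, giving 10860 = 11P, P = 10860/11 ≈ 987.2727, Q = 6343/11 ≈ 576.6364.
%ΔQ = (576.6364 − 1169) / 1169 × 100 = -50.67%.

-50.67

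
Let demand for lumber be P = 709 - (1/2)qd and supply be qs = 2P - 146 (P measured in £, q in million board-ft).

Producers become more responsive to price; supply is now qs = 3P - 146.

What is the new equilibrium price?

312.8

Initially, 1418 - 2P = 2P - 146, so 1564 = 4P and P = 391, q = 636.
After the shift, demand is qd = 1418 - 2P and supply is qs = 3P - 146.
Equate the new curves: 1418 - 2P = 3P - 146, giving 1564 = 5P, P = 312.8, q = 792.4.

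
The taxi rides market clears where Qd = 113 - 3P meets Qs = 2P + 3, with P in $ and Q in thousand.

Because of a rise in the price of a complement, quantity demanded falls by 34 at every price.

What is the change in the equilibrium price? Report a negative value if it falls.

-6.8

Initially, 113 - 3P = 2P + 3, so 110 = 5P and P = 22, Q = 47.
After the shift, demand is Qd = 79 - 3P and supply is Qs = 2P + 3.
Equate the new curves: 79 - 3P = 2P + 3, giving 76 = 5P, P = 15.2, Q = 33.4.
ΔP = 15.2 − 22 = -6.8.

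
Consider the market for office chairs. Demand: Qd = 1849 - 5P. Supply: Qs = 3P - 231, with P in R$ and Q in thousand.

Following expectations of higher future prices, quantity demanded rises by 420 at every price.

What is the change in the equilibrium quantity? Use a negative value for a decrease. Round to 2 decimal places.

+157.50

Original equilibrium: 1849 - 5P = 3P - 231 gives 2080 = 8P, so P = 260 and Q = 549.
After the shift, demand is Qd = 2269 - 5P and supply is Qs = 3P - 231.
Equate the new curves: 2269 - 5P = 3P - 231, giving 2500 = 8P, P = 312.5, Q = 706.5.
ΔQ = 706.5 − 549 = +157.50.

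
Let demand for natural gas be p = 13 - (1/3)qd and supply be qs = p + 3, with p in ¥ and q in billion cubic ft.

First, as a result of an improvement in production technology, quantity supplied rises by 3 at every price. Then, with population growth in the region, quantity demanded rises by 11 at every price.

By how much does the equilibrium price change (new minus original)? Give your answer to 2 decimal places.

Solve the original market: 39 - 3p = p + 3, hence p = 9 and q = 12.
The shock moves the curves to qd = 50 - 3p and qs = p + 6.
Setting them equal: 50 - 3p = p + 6 → 44 = 4p, so p = 11 and q = 17.
Δp = 11 − 9 = +2.00.

+2.00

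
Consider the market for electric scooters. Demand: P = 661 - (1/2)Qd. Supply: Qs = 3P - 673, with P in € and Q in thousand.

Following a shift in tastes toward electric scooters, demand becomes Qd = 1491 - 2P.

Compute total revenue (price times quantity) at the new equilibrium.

270673.12

Initially, 1322 - 2P = 3P - 673, so 1995 = 5P and P = 399, Q = 524.
With the change applied: demand Qd = 1491 - 2P, supply Qs = 3P - 673.
New equilibrium: 1491 - 2P = 3P - 673 ⇒ 2164 = 5P ⇒ P = 432.8, Q = 625.4.
New expenditure = 432.8 × 625.4 = 270673.12.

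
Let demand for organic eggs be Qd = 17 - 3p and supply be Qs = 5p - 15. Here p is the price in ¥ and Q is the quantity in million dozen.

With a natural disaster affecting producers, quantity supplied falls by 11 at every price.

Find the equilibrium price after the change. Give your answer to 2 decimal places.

5.38

Original equilibrium: 17 - 3p = 5p - 15 gives 32 = 8p, so p = 4 and Q = 5.
With the change applied: demand Qd = 17 - 3p, supply Qs = 5p - 26.
Equate the new curves: 17 - 3p = 5p - 26, giving 43 = 8p, p = 5.375, Q = 0.875.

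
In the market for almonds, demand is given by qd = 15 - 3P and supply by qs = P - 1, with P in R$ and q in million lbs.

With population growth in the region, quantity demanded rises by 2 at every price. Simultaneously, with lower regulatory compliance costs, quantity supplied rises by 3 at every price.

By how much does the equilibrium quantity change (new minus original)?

+2.75

Solve the original market: 15 - 3P = P - 1, hence P = 4 and q = 3.
After the shift, demand is qd = 17 - 3P and supply is qs = P + 2.
Clearing the new market: 17 - 3P = P + 2, so P = 3.75 and q = 5.75.
Δq = 5.75 − 3 = +2.75.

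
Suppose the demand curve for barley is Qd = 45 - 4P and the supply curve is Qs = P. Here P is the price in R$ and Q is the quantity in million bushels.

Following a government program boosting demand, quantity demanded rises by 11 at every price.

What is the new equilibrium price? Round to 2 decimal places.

11.20

Solve the original market: 45 - 4P = P, hence P = 9 and Q = 9.
With the change applied: demand Qd = 56 - 4P, supply Qs = P.
Equate the new curves: 56 - 4P = P, giving 56 = 5P, P = 11.2, Q = 11.2.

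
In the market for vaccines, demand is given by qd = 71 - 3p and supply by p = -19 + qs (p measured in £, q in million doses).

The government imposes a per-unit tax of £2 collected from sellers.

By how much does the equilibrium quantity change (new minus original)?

-1.5

Initially, 71 - 3p = p + 19, so 52 = 4p and p = 13, q = 32.
Since sellers keep the price net of the tax, the effective supply curve becomes qs = p + 17.
Equate the new curves: 71 - 3p = p + 17, giving 54 = 4p, p = 13.5, q = 30.5.
Δq = 30.5 − 32 = -1.5.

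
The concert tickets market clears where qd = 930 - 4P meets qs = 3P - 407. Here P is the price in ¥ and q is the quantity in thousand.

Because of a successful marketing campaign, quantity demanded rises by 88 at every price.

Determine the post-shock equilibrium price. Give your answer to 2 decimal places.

Initially, 930 - 4P = 3P - 407, so 1337 = 7P and P = 191, q = 166.
The new curves are qd = 1018 - 4P (demand) and qs = 3P - 407 (supply).
Clearing the new market: 1018 - 4P = 3P - 407, so P = 1425/7 ≈ 203.5714 and q = 1426/7 ≈ 203.7143.

203.57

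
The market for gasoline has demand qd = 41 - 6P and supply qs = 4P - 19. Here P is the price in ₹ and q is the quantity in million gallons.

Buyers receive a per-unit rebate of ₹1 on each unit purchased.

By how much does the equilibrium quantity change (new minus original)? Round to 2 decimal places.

+2.40

Initially, 41 - 6P = 4P - 19, so 60 = 10P and P = 6, q = 5.
Since buyers' out-of-pocket price is the market price minus the rebate, the effective demand curve becomes qd = 47 - 6P.
Setting them equal: 47 - 6P = 4P - 19 → 66 = 10P, so P = 6.6 and q = 7.4.
Δq = 7.4 − 5 = +2.40.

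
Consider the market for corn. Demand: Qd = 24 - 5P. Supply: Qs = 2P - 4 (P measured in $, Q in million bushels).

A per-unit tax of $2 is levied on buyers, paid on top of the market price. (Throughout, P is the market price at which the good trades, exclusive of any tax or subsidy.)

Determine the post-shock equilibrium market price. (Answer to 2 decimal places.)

Original equilibrium: 24 - 5P = 2P - 4 gives 28 = 7P, so P = 4 and Q = 4.
Since buyers pay the price plus the tax, the effective demand curve becomes Qd = 14 - 5P.
Clearing the new market: 14 - 5P = 2P - 4, so P = 18/7 ≈ 2.5714 and Q = 8/7 ≈ 1.1429.

2.57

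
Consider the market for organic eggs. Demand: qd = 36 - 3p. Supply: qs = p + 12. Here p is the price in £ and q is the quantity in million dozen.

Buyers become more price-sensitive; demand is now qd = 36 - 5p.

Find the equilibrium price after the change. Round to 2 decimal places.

Before the shock: 36 - 3p = p + 12 ⇒ 24 = 4p ⇒ p = 6, q = 18.
With the change applied: demand qd = 36 - 5p, supply qs = p + 12.
Setting them equal: 36 - 5p = p + 12 → 24 = 6p, so p = 4 and q = 16.

4.00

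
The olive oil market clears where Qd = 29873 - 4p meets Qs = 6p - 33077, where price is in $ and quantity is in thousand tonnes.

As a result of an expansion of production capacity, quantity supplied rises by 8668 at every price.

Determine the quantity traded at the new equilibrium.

Before the shock: 29873 - 4p = 6p - 33077 ⇒ 62950 = 10p ⇒ p = 6295, Q = 4693.
With the change applied: demand Qd = 29873 - 4p, supply Qs = 6p - 24409.
Equate the new curves: 29873 - 4p = 6p - 24409, giving 54282 = 10p, p = 5428.2, Q = 8160.2.

8160.2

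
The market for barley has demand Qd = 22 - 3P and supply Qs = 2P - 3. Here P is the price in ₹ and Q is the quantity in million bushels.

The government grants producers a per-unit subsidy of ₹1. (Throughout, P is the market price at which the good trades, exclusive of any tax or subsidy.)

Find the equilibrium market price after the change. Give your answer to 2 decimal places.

4.60

Original equilibrium: 22 - 3P = 2P - 3 gives 25 = 5P, so P = 5 and Q = 7.
Since sellers receive the price plus the subsidy, the effective supply curve becomes Qs = 2P - 1.
Equate the new curves: 22 - 3P = 2P - 1, giving 23 = 5P, P = 4.6, Q = 8.2.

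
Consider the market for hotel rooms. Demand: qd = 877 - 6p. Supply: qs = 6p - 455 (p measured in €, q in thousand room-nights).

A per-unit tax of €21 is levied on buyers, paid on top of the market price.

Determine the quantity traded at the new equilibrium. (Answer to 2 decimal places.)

Solve the original market: 877 - 6p = 6p - 455, hence p = 111 and q = 211.
Since buyers pay the price plus the tax, the effective demand curve becomes qd = 751 - 6p.
Setting them equal: 751 - 6p = 6p - 455 → 1206 = 12p, so p = 100.5 and q = 148.

148.00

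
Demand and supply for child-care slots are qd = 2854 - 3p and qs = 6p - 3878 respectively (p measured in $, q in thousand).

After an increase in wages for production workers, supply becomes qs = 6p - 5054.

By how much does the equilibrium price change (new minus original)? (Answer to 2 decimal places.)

+130.67

Solve the original market: 2854 - 3p = 6p - 3878, hence p = 748 and q = 610.
With the change applied: demand qd = 2854 - 3p, supply qs = 6p - 5054.
Clearing the new market: 2854 - 3p = 6p - 5054, so p = 2636/3 ≈ 878.6667 and q = 218.
Δp = 878.6667 − 748 = +130.67.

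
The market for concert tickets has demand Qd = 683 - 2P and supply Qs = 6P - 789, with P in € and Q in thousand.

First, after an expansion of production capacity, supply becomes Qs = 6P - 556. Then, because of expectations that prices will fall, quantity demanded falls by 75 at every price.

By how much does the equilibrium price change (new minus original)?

Original equilibrium: 683 - 2P = 6P - 789 gives 1472 = 8P, so P = 184 and Q = 315.
The shock moves the curves to Qd = 608 - 2P and Qs = 6P - 556.
Equate the new curves: 608 - 2P = 6P - 556, giving 1164 = 8P, P = 145.5, Q = 317.
ΔP = 145.5 − 184 = -38.5.

-38.5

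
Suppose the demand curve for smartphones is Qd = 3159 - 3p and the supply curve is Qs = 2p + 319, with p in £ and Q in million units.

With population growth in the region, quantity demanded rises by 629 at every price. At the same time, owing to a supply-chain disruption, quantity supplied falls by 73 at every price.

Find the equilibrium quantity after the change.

1662.8

Solve the original market: 3159 - 3p = 2p + 319, hence p = 568 and Q = 1455.
The shock moves the curves to Qd = 3788 - 3p and Qs = 2p + 246.
Clearing the new market: 3788 - 3p = 2p + 246, so p = 708.4 and Q = 1662.8.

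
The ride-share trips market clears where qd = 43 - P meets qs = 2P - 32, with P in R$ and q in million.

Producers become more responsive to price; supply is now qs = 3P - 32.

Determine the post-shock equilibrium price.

Initially, 43 - P = 2P - 32, so 75 = 3P and P = 25, q = 18.
The shock moves the curves to qd = 43 - P and qs = 3P - 32.
Setting them equal: 43 - P = 3P - 32 → 75 = 4P, so P = 18.75 and q = 24.25.

18.75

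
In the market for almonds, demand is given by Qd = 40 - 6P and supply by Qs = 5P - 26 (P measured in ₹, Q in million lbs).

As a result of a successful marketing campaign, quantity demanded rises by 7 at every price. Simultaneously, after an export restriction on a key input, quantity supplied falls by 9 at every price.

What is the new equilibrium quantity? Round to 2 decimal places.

2.27

Original equilibrium: 40 - 6P = 5P - 26 gives 66 = 11P, so P = 6 and Q = 4.
With the change applied: demand Qd = 47 - 6P, supply Qs = 5P - 35.
Setting them equal: 47 - 6P = 5P - 35 → 82 = 11P, so P = 82/11 ≈ 7.4545 and Q = 25/11 ≈ 2.2727.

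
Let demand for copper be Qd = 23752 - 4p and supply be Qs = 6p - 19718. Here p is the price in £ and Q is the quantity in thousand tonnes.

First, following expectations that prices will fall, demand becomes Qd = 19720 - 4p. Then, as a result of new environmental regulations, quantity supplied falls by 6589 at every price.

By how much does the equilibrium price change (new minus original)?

+255.7

Before the shock: 23752 - 4p = 6p - 19718 ⇒ 43470 = 10p ⇒ p = 4347, Q = 6364.
After the shift, demand is Qd = 19720 - 4p and supply is Qs = 6p - 26307.
Setting them equal: 19720 - 4p = 6p - 26307 → 46027 = 10p, so p = 4602.7 and Q = 1309.2.
Δp = 4602.7 − 4347 = +255.7.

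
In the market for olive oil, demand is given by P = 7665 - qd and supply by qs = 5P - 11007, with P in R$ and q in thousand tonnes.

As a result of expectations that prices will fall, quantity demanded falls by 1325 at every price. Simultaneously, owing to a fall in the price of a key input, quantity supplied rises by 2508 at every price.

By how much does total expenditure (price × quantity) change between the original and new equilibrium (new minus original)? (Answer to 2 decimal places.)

-4605612.69

Original equilibrium: 7665 - P = 5P - 11007 gives 18672 = 6P, so P = 3112 and q = 4553.
With the change applied: demand qd = 6340 - P, supply qs = 5P - 8499.
New equilibrium: 6340 - P = 5P - 8499 ⇒ 14839 = 6P ⇒ P = 14839/6 ≈ 2473.1667, q = 23201/6 ≈ 3866.8333.
Expenditure moves from 3112×4553 = 14168936 to 2473.1667×3866.8333 = 9563323.3056; change = -4605612.69.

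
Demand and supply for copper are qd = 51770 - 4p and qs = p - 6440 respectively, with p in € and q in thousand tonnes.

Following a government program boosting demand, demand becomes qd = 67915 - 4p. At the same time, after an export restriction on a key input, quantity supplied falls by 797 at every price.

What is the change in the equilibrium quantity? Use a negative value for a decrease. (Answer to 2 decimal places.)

Before the shock: 51770 - 4p = p - 6440 ⇒ 58210 = 5p ⇒ p = 11642, q = 5202.
The shock moves the curves to qd = 67915 - 4p and qs = p - 7237.
Equate the new curves: 67915 - 4p = p - 7237, giving 75152 = 5p, p = 15030.4, q = 7793.4.
Δq = 7793.4 − 5202 = +2591.40.

+2591.40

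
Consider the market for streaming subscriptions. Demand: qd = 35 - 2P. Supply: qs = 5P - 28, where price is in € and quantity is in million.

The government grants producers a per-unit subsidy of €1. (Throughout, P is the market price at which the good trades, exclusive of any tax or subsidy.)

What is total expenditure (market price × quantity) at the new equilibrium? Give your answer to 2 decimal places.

Original equilibrium: 35 - 2P = 5P - 28 gives 63 = 7P, so P = 9 and q = 17.
Since sellers receive the price plus the subsidy, the effective supply curve becomes qs = 5P - 23.
Setting them equal: 35 - 2P = 5P - 23 → 58 = 7P, so P = 58/7 ≈ 8.2857 and q = 129/7 ≈ 18.4286.
New expenditure = 8.2857 × 18.4286 = 152.69.

152.69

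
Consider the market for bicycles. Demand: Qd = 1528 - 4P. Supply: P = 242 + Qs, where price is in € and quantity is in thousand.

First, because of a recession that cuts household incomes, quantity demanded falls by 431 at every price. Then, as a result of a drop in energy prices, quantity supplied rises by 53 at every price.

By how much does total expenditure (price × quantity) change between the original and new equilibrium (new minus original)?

-22106.96

Before the shock: 1528 - 4P = P - 242 ⇒ 1770 = 5P ⇒ P = 354, Q = 112.
With the change applied: demand Qd = 1097 - 4P, supply Qs = P - 189.
Equate the new curves: 1097 - 4P = P - 189, giving 1286 = 5P, P = 257.2, Q = 68.2.
Expenditure moves from 354×112 = 39648 to 257.2×68.2 = 17541.04; change = -22106.96.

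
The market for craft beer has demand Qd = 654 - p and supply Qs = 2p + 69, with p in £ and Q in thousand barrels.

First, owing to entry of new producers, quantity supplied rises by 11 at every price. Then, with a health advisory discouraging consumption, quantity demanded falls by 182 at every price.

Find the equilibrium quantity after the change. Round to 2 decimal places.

Before the shock: 654 - p = 2p + 69 ⇒ 585 = 3p ⇒ p = 195, Q = 459.
The new curves are Qd = 472 - p (demand) and Qs = 2p + 80 (supply).
Setting them equal: 472 - p = 2p + 80 → 392 = 3p, so p = 392/3 ≈ 130.6667 and Q = 1024/3 ≈ 341.3333.

341.33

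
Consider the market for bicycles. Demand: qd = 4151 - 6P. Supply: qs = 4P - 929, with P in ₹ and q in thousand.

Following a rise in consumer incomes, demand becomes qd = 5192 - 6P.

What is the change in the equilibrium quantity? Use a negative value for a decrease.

+416.4

Initially, 4151 - 6P = 4P - 929, so 5080 = 10P and P = 508, q = 1103.
The new curves are qd = 5192 - 6P (demand) and qs = 4P - 929 (supply).
Clearing the new market: 5192 - 6P = 4P - 929, so P = 612.1 and q = 1519.4.
Δq = 1519.4 − 1103 = +416.4.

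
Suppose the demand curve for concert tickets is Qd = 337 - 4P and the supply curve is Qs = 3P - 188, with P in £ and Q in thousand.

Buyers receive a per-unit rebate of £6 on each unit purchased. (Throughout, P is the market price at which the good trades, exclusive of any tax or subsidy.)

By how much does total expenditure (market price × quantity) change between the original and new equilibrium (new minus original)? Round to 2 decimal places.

Original equilibrium: 337 - 4P = 3P - 188 gives 525 = 7P, so P = 75 and Q = 37.
Since buyers' out-of-pocket price is the market price minus the rebate, the effective demand curve becomes Qd = 361 - 4P.
Equate the new curves: 361 - 4P = 3P - 188, giving 549 = 7P, P = 549/7 ≈ 78.4286, Q = 331/7 ≈ 47.2857.
Expenditure moves from 75×37 = 2775 to 78.4286×47.2857 = 3708.5510; change = +933.55.

+933.55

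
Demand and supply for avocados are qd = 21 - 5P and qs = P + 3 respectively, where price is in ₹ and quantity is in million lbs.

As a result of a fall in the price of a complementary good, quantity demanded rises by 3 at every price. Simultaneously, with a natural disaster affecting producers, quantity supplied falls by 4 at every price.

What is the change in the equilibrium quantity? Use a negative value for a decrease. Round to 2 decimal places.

Before the shock: 21 - 5P = P + 3 ⇒ 18 = 6P ⇒ P = 3, q = 6.
The new curves are qd = 24 - 5P (demand) and qs = P - 1 (supply).
Setting them equal: 24 - 5P = P - 1 → 25 = 6P, so P = 25/6 ≈ 4.1667 and q = 19/6 ≈ 3.1667.
Δq = 3.1667 − 6 = -2.83.

-2.83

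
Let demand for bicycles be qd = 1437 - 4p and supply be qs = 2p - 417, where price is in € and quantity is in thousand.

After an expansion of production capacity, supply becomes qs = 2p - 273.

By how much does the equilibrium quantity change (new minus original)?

+96

Before the shock: 1437 - 4p = 2p - 417 ⇒ 1854 = 6p ⇒ p = 309, q = 201.
The shock moves the curves to qd = 1437 - 4p and qs = 2p - 273.
Clearing the new market: 1437 - 4p = 2p - 273, so p = 285 and q = 297.
Δq = 297 − 201 = +96.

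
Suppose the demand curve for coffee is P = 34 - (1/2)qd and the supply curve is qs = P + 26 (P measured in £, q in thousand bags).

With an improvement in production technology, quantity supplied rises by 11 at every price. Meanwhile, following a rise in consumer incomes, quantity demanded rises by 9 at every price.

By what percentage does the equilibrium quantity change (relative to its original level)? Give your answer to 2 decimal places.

+25.83

Initially, 68 - 2P = P + 26, so 42 = 3P and P = 14, q = 40.
The new curves are qd = 77 - 2P (demand) and qs = P + 37 (supply).
Clearing the new market: 77 - 2P = P + 37, so P = 40/3 ≈ 13.3333 and q = 151/3 ≈ 50.3333.
%Δq = (50.3333 − 40) / 40 × 100 = +25.83%.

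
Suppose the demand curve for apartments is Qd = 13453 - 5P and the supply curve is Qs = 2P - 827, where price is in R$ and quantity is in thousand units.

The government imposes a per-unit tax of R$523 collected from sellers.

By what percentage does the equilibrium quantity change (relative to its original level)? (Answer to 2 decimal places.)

-22.97

Initially, 13453 - 5P = 2P - 827, so 14280 = 7P and P = 2040, Q = 3253.
Since sellers keep the price net of the tax, the effective supply curve becomes Qs = 2P - 1873.
Clearing the new market: 13453 - 5P = 2P - 1873, so P = 15326/7 ≈ 2189.4286 and Q = 17541/7 ≈ 2505.8571.
%ΔQ = (2505.8571 − 3253) / 3253 × 100 = -22.97%.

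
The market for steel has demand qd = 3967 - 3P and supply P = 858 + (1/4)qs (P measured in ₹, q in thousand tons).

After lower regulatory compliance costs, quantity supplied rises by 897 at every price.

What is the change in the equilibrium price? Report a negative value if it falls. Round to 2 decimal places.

Before the shock: 3967 - 3P = 4P - 3432 ⇒ 7399 = 7P ⇒ P = 1057, q = 796.
With the change applied: demand qd = 3967 - 3P, supply qs = 4P - 2535.
Equate the new curves: 3967 - 3P = 4P - 2535, giving 6502 = 7P, P = 6502/7 ≈ 928.8571, q = 8263/7 ≈ 1180.4286.
ΔP = 928.8571 − 1057 = -128.14.

-128.14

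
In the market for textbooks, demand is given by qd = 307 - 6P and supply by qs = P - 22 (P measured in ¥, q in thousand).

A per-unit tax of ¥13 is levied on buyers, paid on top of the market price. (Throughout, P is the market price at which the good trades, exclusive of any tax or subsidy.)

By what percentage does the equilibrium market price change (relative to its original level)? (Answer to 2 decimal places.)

-23.71

Before the shock: 307 - 6P = P - 22 ⇒ 329 = 7P ⇒ P = 47, q = 25.
Since buyers pay the price plus the tax, the effective demand curve becomes qd = 229 - 6P.
Clearing the new market: 229 - 6P = P - 22, so P = 251/7 ≈ 35.8571 and q = 97/7 ≈ 13.8571.
%ΔP = (35.8571 − 47) / 47 × 100 = -23.71%.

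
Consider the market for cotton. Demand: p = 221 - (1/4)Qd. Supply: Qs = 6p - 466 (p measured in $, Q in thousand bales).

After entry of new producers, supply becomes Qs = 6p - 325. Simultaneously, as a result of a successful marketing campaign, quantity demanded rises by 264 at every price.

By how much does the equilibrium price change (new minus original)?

Initially, 884 - 4p = 6p - 466, so 1350 = 10p and p = 135, Q = 344.
After the shift, demand is Qd = 1148 - 4p and supply is Qs = 6p - 325.
New equilibrium: 1148 - 4p = 6p - 325 ⇒ 1473 = 10p ⇒ p = 147.3, Q = 558.8.
Δp = 147.3 − 135 = +12.3.

+12.3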